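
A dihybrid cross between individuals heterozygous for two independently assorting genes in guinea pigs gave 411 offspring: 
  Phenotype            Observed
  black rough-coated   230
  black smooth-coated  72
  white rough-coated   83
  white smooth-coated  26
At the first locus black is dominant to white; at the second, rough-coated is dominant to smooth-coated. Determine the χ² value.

A dihybrid F₂ with independent assortment and complete dominance at both loci gives a 9:3:3:1 phenotypic ratio.
The 9:3:3:1 ratio has 16 parts, so with N = 411 the expected counts are:
  black rough-coated: 411 × 9/16 = 231.1875
  black smooth-coated: 411 × 3/16 = 77.0625
  white rough-coated: 411 × 3/16 = 77.0625
  white smooth-coated: 411 × 1/16 = 25.6875
χ² = Σ (O − E)² / E
  black rough-coated: (230 − 231.1875)² / 231.1875 = 0.0061
  black smooth-coated: (72 − 77.0625)² / 77.0625 = 0.3326
  white rough-coated: (83 − 77.0625)² / 77.0625 = 0.4575
  white smooth-coated: (26 − 25.6875)² / 25.6875 = 0.0038
χ² = 0.0061 + 0.3326 + 0.4575 + 0.0038 = 0.800

0.800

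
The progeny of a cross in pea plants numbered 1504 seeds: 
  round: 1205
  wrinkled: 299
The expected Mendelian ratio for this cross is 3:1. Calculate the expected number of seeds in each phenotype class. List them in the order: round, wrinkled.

1128, 376

Total ratio parts = 4. Expected numbers out of 1504:
  round: 1504 × 3/4 = 1128
  wrinkled: 1504 × 1/4 = 376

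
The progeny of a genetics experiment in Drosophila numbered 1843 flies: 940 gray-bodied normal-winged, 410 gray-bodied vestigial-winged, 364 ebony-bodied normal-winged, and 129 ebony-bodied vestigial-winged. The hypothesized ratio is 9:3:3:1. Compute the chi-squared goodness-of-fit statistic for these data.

23.673

Expected counts for N = 1843 under a 9:3:3:1 ratio (total parts = 16):
  gray-bodied normal-winged: 1843 × 9/16 = 1036.6875
  gray-bodied vestigial-winged: 1843 × 3/16 = 345.5625
  ebony-bodied normal-winged: 1843 × 3/16 = 345.5625
  ebony-bodied vestigial-winged: 1843 × 1/16 = 115.1875
χ² = Σ (O − E)² / E
  gray-bodied normal-winged: (940 − 1036.6875)² / 1036.6875 = 9.0176
  gray-bodied vestigial-winged: (410 − 345.5625)² / 345.5625 = 12.0157
  ebony-bodied normal-winged: (364 − 345.5625)² / 345.5625 = 0.9837
  ebony-bodied vestigial-winged: (129 − 115.1875)² / 115.1875 = 1.6563
χ² = 9.0176 + 12.0157 + 0.9837 + 1.6563 = 23.6733 ≈ 23.673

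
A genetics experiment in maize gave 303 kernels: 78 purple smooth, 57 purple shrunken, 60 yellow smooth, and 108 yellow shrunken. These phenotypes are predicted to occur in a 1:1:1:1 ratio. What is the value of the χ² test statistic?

Total ratio parts = 4. Expected numbers out of 303:
  purple smooth: 303 × 1/4 = 75.75
  purple shrunken: 303 × 1/4 = 75.75
  yellow smooth: 303 × 1/4 = 75.75
  yellow shrunken: 303 × 1/4 = 75.75
χ² = Σ (O − E)² / E
  purple smooth: (78 − 75.75)² / 75.75 = 0.0668
  purple shrunken: (57 − 75.75)² / 75.75 = 4.6411
  yellow smooth: (60 − 75.75)² / 75.75 = 3.2748
  yellow shrunken: (108 − 75.75)² / 75.75 = 13.7302
χ² = 0.0668 + 4.6411 + 3.2748 + 13.7302 = 21.7129 ≈ 21.713

21.713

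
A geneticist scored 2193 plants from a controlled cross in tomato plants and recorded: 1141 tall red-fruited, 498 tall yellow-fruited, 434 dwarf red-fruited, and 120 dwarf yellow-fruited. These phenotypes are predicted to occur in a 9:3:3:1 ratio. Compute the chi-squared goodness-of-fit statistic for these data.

Expected counts for N = 2193 under a 9:3:3:1 ratio (total parts = 16):
  tall red-fruited: 2193 × 9/16 = 1233.5625
  tall yellow-fruited: 2193 × 3/16 = 411.1875
  dwarf red-fruited: 2193 × 3/16 = 411.1875
  dwarf yellow-fruited: 2193 × 1/16 = 137.0625
χ² = Σ (O − E)² / E
  tall red-fruited: (1141 − 1233.5625)² / 1233.5625 = 6.9456
  tall yellow-fruited: (498 − 411.1875)² / 411.1875 = 18.3284
  dwarf red-fruited: (434 − 411.1875)² / 411.1875 = 1.2656
  dwarf yellow-fruited: (120 − 137.0625)² / 137.0625 = 2.1241
χ² = 6.9456 + 18.3284 + 1.2656 + 2.1241 = 28.6637 ≈ 28.664

28.664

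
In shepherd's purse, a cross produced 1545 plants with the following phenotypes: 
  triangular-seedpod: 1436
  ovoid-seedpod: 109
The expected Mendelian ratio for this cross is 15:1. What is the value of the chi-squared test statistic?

1.709

Expected counts for N = 1545 under a 15:1 ratio (total parts = 16):
  triangular-seedpod: 1545 × 15/16 = 1448.4375
  ovoid-seedpod: 1545 × 1/16 = 96.5625
χ² = Σ (O − E)² / E
  triangular-seedpod: (1436 − 1448.4375)² / 1448.4375 = 0.1068
  ovoid-seedpod: (109 − 96.5625)² / 96.5625 = 1.6020
χ² = 0.1068 + 1.6020 = 1.7088 ≈ 1.709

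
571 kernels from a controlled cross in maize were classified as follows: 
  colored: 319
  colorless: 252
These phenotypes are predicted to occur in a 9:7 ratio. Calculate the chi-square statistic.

The 9:7 ratio has 16 parts, so with N = 571 the expected counts are:
  colored: 571 × 9/16 = 321.1875
  colorless: 571 × 7/16 = 249.8125
χ² = Σ (O − E)² / E
  colored: (319 − 321.1875)² / 321.1875 = 0.0149
  colorless: (252 − 249.8125)² / 249.8125 = 0.0192
χ² = 0.0149 + 0.0192 = 0.0341 ≈ 0.034

0.034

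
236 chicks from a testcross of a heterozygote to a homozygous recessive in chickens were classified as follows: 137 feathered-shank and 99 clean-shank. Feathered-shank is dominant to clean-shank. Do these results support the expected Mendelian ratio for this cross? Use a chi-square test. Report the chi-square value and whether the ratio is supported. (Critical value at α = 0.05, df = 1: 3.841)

A testcross of a heterozygote (Aa × aa) gives a 1:1 phenotypic ratio.
Total ratio parts = 2. Expected numbers out of 236:
  feathered-shank: 236 × 1/2 = 118
  clean-shank: 236 × 1/2 = 118
χ² = Σ (O − E)² / E
  feathered-shank: (137 − 118)² / 118 = 3.0593
  clean-shank: (99 − 118)² / 118 = 3.0593
χ² = 3.0593 + 3.0593 = 6.1186 ≈ 6.119
Degrees of freedom = 2 − 1 = 1; critical value at α = 0.05 is 3.841.
Since 6.119 > 3.841, we reject the null hypothesis — the data do not fit the 1:1 ratio.

6.119; not consistent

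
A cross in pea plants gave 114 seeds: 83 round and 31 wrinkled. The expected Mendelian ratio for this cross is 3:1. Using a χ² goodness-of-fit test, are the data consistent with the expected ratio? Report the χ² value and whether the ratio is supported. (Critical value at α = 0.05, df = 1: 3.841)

0.292; consistent

Total ratio parts = 4. Expected numbers out of 114:
  round: 114 × 3/4 = 85.5
  wrinkled: 114 × 1/4 = 28.5
χ² = Σ (O − E)² / E
  round: (83 − 85.5)² / 85.5 = 0.0731
  wrinkled: (31 − 28.5)² / 28.5 = 0.2193
χ² = 0.0731 + 0.2193 = 0.2924 ≈ 0.292
Degrees of freedom = 2 − 1 = 1; critical value at α = 0.05 is 3.841.
Since 0.292 < 3.841, we fail to reject the null hypothesis — the data are consistent with the 3:1 ratio.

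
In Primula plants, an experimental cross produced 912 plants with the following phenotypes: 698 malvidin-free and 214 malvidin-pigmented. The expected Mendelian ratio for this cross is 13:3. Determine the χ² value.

13.308

Under the 13:3 hypothesis (Σ ratio = 16, N = 912):
  malvidin-free: 912 × 13/16 = 741
  malvidin-pigmented: 912 × 3/16 = 171
χ² = Σ (O − E)² / E
  malvidin-free: (698 − 741)² / 741 = 2.4953
  malvidin-pigmented: (214 − 171)² / 171 = 10.8129
χ² = 2.4953 + 10.8129 = 13.3082 ≈ 13.308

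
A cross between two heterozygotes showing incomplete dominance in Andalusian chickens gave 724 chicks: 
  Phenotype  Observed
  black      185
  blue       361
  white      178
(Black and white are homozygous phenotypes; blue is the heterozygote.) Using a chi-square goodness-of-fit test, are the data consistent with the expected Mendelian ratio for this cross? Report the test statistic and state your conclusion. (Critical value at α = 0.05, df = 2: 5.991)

0.141; consistent

With incomplete dominance, a heterozygote × heterozygote cross gives a 1:2:1 phenotypic ratio.
Expected counts for N = 724 under a 1:2:1 ratio (total parts = 4):
  black: 724 × 1/4 = 181
  blue: 724 × 2/4 = 362
  white: 724 × 1/4 = 181
χ² = Σ (O − E)² / E
  black: (185 − 181)² / 181 = 0.0884
  blue: (361 − 362)² / 362 = 0.0028
  white: (178 − 181)² / 181 = 0.0497
χ² = 0.0884 + 0.0028 + 0.0497 = 0.1409 ≈ 0.141
Degrees of freedom = 3 − 1 = 2; critical value at α = 0.05 is 5.991.
Since 0.141 < 5.991, we fail to reject the null hypothesis — the data are consistent with the 1:2:1 ratio.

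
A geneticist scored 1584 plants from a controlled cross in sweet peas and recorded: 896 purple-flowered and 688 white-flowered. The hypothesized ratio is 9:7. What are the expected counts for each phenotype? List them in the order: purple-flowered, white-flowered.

Total ratio parts = 16. Expected numbers out of 1584:
  purple-flowered: 1584 × 9/16 = 891
  white-flowered: 1584 × 7/16 = 693

891, 693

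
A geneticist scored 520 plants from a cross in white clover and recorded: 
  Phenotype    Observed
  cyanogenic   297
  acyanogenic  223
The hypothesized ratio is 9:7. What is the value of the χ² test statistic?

0.158

Under the 9:7 hypothesis (Σ ratio = 16, N = 520):
  cyanogenic: 520 × 9/16 = 292.5
  acyanogenic: 520 × 7/16 = 227.5
χ² = Σ (O − E)² / E
  cyanogenic: (297 − 292.5)² / 292.5 = 0.0692
  acyanogenic: (223 − 227.5)² / 227.5 = 0.0890
χ² = 0.0692 + 0.0890 = 0.1582 ≈ 0.158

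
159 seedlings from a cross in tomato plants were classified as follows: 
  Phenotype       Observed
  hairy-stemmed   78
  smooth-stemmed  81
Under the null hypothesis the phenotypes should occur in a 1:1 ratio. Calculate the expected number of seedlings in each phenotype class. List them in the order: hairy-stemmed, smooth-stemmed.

79.5, 79.5

Expected counts for N = 159 under a 1:1 ratio (total parts = 2):
  hairy-stemmed: 159 × 1/2 = 79.5
  smooth-stemmed: 159 × 1/2 = 79.5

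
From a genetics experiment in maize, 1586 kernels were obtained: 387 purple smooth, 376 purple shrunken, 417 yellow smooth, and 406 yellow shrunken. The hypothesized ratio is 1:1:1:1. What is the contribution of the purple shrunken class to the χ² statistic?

1.060

The 1:1:1:1 ratio has 4 parts, so with N = 1586 the expected counts are:
  purple smooth: 1586 × 1/4 = 396.5
  purple shrunken: 1586 × 1/4 = 396.5
  yellow smooth: 1586 × 1/4 = 396.5
  yellow shrunken: 1586 × 1/4 = 396.5
Contribution of purple shrunken: (376 − 396.5)² / 396.5 = 1.0599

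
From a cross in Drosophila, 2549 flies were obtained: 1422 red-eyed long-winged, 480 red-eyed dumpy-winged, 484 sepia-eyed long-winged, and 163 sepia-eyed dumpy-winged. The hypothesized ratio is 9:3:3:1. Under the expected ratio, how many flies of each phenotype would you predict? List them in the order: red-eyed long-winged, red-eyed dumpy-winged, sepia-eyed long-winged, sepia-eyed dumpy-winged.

Under the 9:3:3:1 hypothesis (Σ ratio = 16, N = 2549):
  red-eyed long-winged: 2549 × 9/16 = 1433.8125
  red-eyed dumpy-winged: 2549 × 3/16 = 477.9375
  sepia-eyed long-winged: 2549 × 3/16 = 477.9375
  sepia-eyed dumpy-winged: 2549 × 1/16 = 159.3125

1433.8125, 477.9375, 477.9375, 159.3125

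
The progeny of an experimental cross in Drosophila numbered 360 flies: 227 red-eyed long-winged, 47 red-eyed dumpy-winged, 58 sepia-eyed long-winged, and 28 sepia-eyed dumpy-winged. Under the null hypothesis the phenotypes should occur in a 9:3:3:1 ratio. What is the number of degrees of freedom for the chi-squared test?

3

A goodness-of-fit test with 4 phenotype classes has df = 4 − 1 = 3.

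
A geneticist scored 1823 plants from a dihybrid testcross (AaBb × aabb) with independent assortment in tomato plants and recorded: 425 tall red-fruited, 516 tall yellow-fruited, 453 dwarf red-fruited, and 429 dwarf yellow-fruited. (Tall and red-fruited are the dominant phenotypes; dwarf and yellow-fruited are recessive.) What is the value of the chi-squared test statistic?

11.626

A dihybrid testcross with independent assortment gives a 1:1:1:1 ratio.
Total ratio parts = 4. Expected numbers out of 1823:
  tall red-fruited: 1823 × 1/4 = 455.75
  tall yellow-fruited: 1823 × 1/4 = 455.75
  dwarf red-fruited: 1823 × 1/4 = 455.75
  dwarf yellow-fruited: 1823 × 1/4 = 455.75
χ² = Σ (O − E)² / E
  tall red-fruited: (425 − 455.75)² / 455.75 = 2.0747
  tall yellow-fruited: (516 − 455.75)² / 455.75 = 7.9650
  dwarf red-fruited: (453 − 455.75)² / 455.75 = 0.0166
  dwarf yellow-fruited: (429 − 455.75)² / 455.75 = 1.5701
χ² = 2.0747 + 7.9650 + 0.0166 + 1.5701 = 11.6264 ≈ 11.626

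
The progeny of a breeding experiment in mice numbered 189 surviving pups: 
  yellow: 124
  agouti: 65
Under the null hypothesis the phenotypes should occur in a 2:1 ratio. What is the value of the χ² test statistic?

0.095

Total ratio parts = 3. Expected numbers out of 189:
  yellow: 189 × 2/3 = 126
  agouti: 189 × 1/3 = 63
χ² = Σ (O − E)² / E
  yellow: (124 − 126)² / 126 = 0.0317
  agouti: (65 − 63)² / 63 = 0.0635
χ² = 0.0317 + 0.0635 = 0.0952 ≈ 0.095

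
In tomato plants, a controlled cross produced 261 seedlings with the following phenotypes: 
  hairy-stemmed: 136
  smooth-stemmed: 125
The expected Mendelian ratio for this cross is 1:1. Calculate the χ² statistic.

0.464

Expected counts for N = 261 under a 1:1 ratio (total parts = 2):
  hairy-stemmed: 261 × 1/2 = 130.5
  smooth-stemmed: 261 × 1/2 = 130.5
χ² = Σ (O − E)² / E
  hairy-stemmed: (136 − 130.5)² / 130.5 = 0.2318
  smooth-stemmed: (125 − 130.5)² / 130.5 = 0.2318
χ² = 0.2318 + 0.2318 = 0.4636 ≈ 0.464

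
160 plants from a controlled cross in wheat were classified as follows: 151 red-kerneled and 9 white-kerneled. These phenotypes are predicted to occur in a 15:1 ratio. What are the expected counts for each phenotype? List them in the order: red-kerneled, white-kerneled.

150, 10

The 15:1 ratio has 16 parts, so with N = 160 the expected counts are:
  red-kerneled: 160 × 15/16 = 150
  white-kerneled: 160 × 1/16 = 10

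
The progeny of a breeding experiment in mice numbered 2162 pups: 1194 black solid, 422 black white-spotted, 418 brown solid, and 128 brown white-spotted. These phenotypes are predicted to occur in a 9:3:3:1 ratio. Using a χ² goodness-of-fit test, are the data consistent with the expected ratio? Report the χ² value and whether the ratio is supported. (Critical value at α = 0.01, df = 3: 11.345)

1.853; consistent

Total ratio parts = 16. Expected numbers out of 2162:
  black solid: 2162 × 9/16 = 1216.125
  black white-spotted: 2162 × 3/16 = 405.375
  brown solid: 2162 × 3/16 = 405.375
  brown white-spotted: 2162 × 1/16 = 135.125
χ² = Σ (O − E)² / E
  black solid: (1194 − 1216.125)² / 1216.125 = 0.4025
  black white-spotted: (422 − 405.375)² / 405.375 = 0.6818
  brown solid: (418 − 405.375)² / 405.375 = 0.3932
  brown white-spotted: (128 − 135.125)² / 135.125 = 0.3757
χ² = 0.4025 + 0.6818 + 0.3932 + 0.3757 = 1.8532 ≈ 1.853
Degrees of freedom = 4 − 1 = 3; critical value at α = 0.01 is 11.345.
Since 1.853 < 11.345, we fail to reject the null hypothesis — the data are consistent with the 9:3:3:1 ratio.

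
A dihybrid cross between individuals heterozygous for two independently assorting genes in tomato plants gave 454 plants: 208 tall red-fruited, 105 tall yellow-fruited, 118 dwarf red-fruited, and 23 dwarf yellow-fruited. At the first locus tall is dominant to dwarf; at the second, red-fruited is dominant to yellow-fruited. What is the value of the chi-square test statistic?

27.143

A dihybrid F₂ with independent assortment and complete dominance at both loci gives a 9:3:3:1 phenotypic ratio.
The 9:3:3:1 ratio has 16 parts, so with N = 454 the expected counts are:
  tall red-fruited: 454 × 9/16 = 255.375
  tall yellow-fruited: 454 × 3/16 = 85.125
  dwarf red-fruited: 454 × 3/16 = 85.125
  dwarf yellow-fruited: 454 × 1/16 = 28.375
χ² = Σ (O − E)² / E
  tall red-fruited: (208 − 255.375)² / 255.375 = 8.7886
  tall yellow-fruited: (105 − 85.125)² / 85.125 = 4.6404
  dwarf red-fruited: (118 − 85.125)² / 85.125 = 12.6962
  dwarf yellow-fruited: (23 − 28.375)² / 28.375 = 1.0182
χ² = 8.7886 + 4.6404 + 12.6962 + 1.0182 = 27.1434 ≈ 27.143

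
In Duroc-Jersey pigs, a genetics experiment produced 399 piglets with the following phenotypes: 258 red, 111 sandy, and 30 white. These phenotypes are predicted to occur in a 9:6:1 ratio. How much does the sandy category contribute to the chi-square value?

9.971

The 9:6:1 ratio has 16 parts, so with N = 399 the expected counts are:
  red: 399 × 9/16 = 224.4375
  sandy: 399 × 6/16 = 149.625
  white: 399 × 1/16 = 24.9375
Contribution of sandy: (111 − 149.625)² / 149.625 = 9.9709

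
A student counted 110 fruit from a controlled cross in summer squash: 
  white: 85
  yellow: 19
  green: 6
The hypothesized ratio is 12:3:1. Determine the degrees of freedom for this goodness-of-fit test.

2

A goodness-of-fit test with 3 phenotype classes has df = 3 − 1 = 2.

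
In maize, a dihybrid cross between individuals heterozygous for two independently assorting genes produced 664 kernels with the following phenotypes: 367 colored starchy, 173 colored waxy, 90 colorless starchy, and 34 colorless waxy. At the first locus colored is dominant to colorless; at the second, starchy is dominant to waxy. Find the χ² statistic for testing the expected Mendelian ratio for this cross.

A dihybrid F₂ with independent assortment and complete dominance at both loci gives a 9:3:3:1 phenotypic ratio.
Total ratio parts = 16. Expected numbers out of 664:
  colored starchy: 664 × 9/16 = 373.5
  colored waxy: 664 × 3/16 = 124.5
  colorless starchy: 664 × 3/16 = 124.5
  colorless waxy: 664 × 1/16 = 41.5
χ² = Σ (O − E)² / E
  colored starchy: (367 − 373.5)² / 373.5 = 0.1131
  colored waxy: (173 − 124.5)² / 124.5 = 18.8936
  colorless starchy: (90 − 124.5)² / 124.5 = 9.5602
  colorless waxy: (34 − 41.5)² / 41.5 = 1.3554
χ² = 0.1131 + 18.8936 + 9.5602 + 1.3554 = 29.9223 ≈ 29.922

29.922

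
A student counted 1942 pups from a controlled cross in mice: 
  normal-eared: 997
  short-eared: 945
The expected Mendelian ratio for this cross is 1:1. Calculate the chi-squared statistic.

Expected counts for N = 1942 under a 1:1 ratio (total parts = 2):
  normal-eared: 1942 × 1/2 = 971
  short-eared: 1942 × 1/2 = 971
χ² = Σ (O − E)² / E
  normal-eared: (997 − 971)² / 971 = 0.6962
  short-eared: (945 − 971)² / 971 = 0.6962
χ² = 0.6962 + 0.6962 = 1.3924 ≈ 1.392

1.392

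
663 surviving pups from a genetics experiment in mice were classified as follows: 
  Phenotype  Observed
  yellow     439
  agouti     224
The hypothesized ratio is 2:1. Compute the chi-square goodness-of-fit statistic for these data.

The 2:1 ratio has 3 parts, so with N = 663 the expected counts are:
  yellow: 663 × 2/3 = 442
  agouti: 663 × 1/3 = 221
χ² = Σ (O − E)² / E
  yellow: (439 − 442)² / 442 = 0.0204
  agouti: (224 − 221)² / 221 = 0.0407
χ² = 0.0204 + 0.0407 = 0.0611 ≈ 0.061

0.061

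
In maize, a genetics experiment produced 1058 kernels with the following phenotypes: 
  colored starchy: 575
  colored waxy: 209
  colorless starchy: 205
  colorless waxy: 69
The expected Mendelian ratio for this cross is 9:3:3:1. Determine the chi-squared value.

Under the 9:3:3:1 hypothesis (Σ ratio = 16, N = 1058):
  colored starchy: 1058 × 9/16 = 595.125
  colored waxy: 1058 × 3/16 = 198.375
  colorless starchy: 1058 × 3/16 = 198.375
  colorless waxy: 1058 × 1/16 = 66.125
χ² = Σ (O − E)² / E
  colored starchy: (575 − 595.125)² / 595.125 = 0.6806
  colored waxy: (209 − 198.375)² / 198.375 = 0.5691
  colorless starchy: (205 − 198.375)² / 198.375 = 0.2213
  colorless waxy: (69 − 66.125)² / 66.125 = 0.1250
χ² = 0.6806 + 0.5691 + 0.2213 + 0.1250 = 1.596

1.596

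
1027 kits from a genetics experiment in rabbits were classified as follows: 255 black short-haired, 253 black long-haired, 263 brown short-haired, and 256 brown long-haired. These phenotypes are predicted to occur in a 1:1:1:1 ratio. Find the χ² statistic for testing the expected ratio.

Total ratio parts = 4. Expected numbers out of 1027:
  black short-haired: 1027 × 1/4 = 256.75
  black long-haired: 1027 × 1/4 = 256.75
  brown short-haired: 1027 × 1/4 = 256.75
  brown long-haired: 1027 × 1/4 = 256.75
χ² = Σ (O − E)² / E
  black short-haired: (255 − 256.75)² / 256.75 = 0.0119
  black long-haired: (253 − 256.75)² / 256.75 = 0.0548
  brown short-haired: (263 − 256.75)² / 256.75 = 0.1521
  brown long-haired: (256 − 256.75)² / 256.75 = 0.0022
χ² = 0.0119 + 0.0548 + 0.1521 + 0.0022 = 0.221

0.221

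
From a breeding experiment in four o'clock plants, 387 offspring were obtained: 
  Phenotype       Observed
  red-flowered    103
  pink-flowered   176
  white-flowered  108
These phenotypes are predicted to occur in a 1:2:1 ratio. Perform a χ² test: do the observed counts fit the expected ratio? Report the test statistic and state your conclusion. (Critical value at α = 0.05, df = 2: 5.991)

Total ratio parts = 4. Expected numbers out of 387:
  red-flowered: 387 × 1/4 = 96.75
  pink-flowered: 387 × 2/4 = 193.5
  white-flowered: 387 × 1/4 = 96.75
χ² = Σ (O − E)² / E
  red-flowered: (103 − 96.75)² / 96.75 = 0.4037
  pink-flowered: (176 − 193.5)² / 193.5 = 1.5827
  white-flowered: (108 − 96.75)² / 96.75 = 1.3081
χ² = 0.4037 + 1.5827 + 1.3081 = 3.2945 ≈ 3.295
Degrees of freedom = 3 − 1 = 2; critical value at α = 0.05 is 5.991.
Since 3.295 < 5.991, we fail to reject the null hypothesis — the data are consistent with the 1:2:1 ratio.

3.295; consistent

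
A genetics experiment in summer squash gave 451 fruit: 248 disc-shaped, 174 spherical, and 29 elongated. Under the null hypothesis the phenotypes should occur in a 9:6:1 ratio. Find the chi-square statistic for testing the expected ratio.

Expected counts for N = 451 under a 9:6:1 ratio (total parts = 16):
  disc-shaped: 451 × 9/16 = 253.6875
  spherical: 451 × 6/16 = 169.125
  elongated: 451 × 1/16 = 28.1875
χ² = Σ (O − E)² / E
  disc-shaped: (248 − 253.6875)² / 253.6875 = 0.1275
  spherical: (174 − 169.125)² / 169.125 = 0.1405
  elongated: (29 − 28.1875)² / 28.1875 = 0.0234
χ² = 0.1275 + 0.1405 + 0.0234 = 0.2914 ≈ 0.291

0.291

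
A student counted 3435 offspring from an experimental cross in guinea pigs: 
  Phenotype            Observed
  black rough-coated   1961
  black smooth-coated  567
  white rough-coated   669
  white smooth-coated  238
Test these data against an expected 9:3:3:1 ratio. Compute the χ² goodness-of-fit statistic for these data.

13.147

The 9:3:3:1 ratio has 16 parts, so with N = 3435 the expected counts are:
  black rough-coated: 3435 × 9/16 = 1932.1875
  black smooth-coated: 3435 × 3/16 = 644.0625
  white rough-coated: 3435 × 3/16 = 644.0625
  white smooth-coated: 3435 × 1/16 = 214.6875
χ² = Σ (O − E)² / E
  black rough-coated: (1961 − 1932.1875)² / 1932.1875 = 0.4296
  black smooth-coated: (567 − 644.0625)² / 644.0625 = 9.2206
  white rough-coated: (669 − 644.0625)² / 644.0625 = 0.9656
  white smooth-coated: (238 − 214.6875)² / 214.6875 = 2.5315
χ² = 0.4296 + 9.2206 + 0.9656 + 2.5315 = 13.1473 ≈ 13.147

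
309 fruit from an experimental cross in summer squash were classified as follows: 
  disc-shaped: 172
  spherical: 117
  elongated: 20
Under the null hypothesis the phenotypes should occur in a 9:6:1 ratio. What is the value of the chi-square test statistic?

The 9:6:1 ratio has 16 parts, so with N = 309 the expected counts are:
  disc-shaped: 309 × 9/16 = 173.8125
  spherical: 309 × 6/16 = 115.875
  elongated: 309 × 1/16 = 19.3125
χ² = Σ (O − E)² / E
  disc-shaped: (172 − 173.8125)² / 173.8125 = 0.0189
  spherical: (117 − 115.875)² / 115.875 = 0.0109
  elongated: (20 − 19.3125)² / 19.3125 = 0.0245
χ² = 0.0189 + 0.0109 + 0.0245 = 0.0543 ≈ 0.054

0.054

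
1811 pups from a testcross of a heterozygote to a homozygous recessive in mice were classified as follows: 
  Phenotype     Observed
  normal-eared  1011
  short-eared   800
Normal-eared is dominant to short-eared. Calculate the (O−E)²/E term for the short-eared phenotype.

A testcross of a heterozygote (Aa × aa) gives a 1:1 phenotypic ratio.
The 1:1 ratio has 2 parts, so with N = 1811 the expected counts are:
  normal-eared: 1811 × 1/2 = 905.5
  short-eared: 1811 × 1/2 = 905.5
Contribution of short-eared: (800 − 905.5)² / 905.5 = 12.2918

12.292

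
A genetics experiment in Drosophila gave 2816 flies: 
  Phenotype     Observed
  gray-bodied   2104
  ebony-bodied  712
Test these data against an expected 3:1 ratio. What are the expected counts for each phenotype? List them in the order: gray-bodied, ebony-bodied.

Total ratio parts = 4. Expected numbers out of 2816:
  gray-bodied: 2816 × 3/4 = 2112
  ebony-bodied: 2816 × 1/4 = 704

2112, 704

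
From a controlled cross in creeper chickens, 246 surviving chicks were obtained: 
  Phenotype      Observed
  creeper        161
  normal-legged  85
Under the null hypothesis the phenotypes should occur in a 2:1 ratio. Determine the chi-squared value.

The 2:1 ratio has 3 parts, so with N = 246 the expected counts are:
  creeper: 246 × 2/3 = 164
  normal-legged: 246 × 1/3 = 82
χ² = Σ (O − E)² / E
  creeper: (161 − 164)² / 164 = 0.0549
  normal-legged: (85 − 82)² / 82 = 0.1098
χ² = 0.0549 + 0.1098 = 0.1647 ≈ 0.165

0.165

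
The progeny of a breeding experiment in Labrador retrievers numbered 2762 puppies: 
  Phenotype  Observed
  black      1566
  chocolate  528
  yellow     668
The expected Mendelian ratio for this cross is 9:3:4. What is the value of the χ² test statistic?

The 9:3:4 ratio has 16 parts, so with N = 2762 the expected counts are:
  black: 2762 × 9/16 = 1553.625
  chocolate: 2762 × 3/16 = 517.875
  yellow: 2762 × 4/16 = 690.5
χ² = Σ (O − E)² / E
  black: (1566 − 1553.625)² / 1553.625 = 0.0986
  chocolate: (528 − 517.875)² / 517.875 = 0.1980
  yellow: (668 − 690.5)² / 690.5 = 0.7332
χ² = 0.0986 + 0.1980 + 0.7332 = 1.0298 ≈ 1.030

1.030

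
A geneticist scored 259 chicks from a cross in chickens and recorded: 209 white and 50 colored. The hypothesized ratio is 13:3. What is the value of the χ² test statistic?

Expected counts for N = 259 under a 13:3 ratio (total parts = 16):
  white: 259 × 13/16 = 210.4375
  colored: 259 × 3/16 = 48.5625
χ² = Σ (O − E)² / E
  white: (209 − 210.4375)² / 210.4375 = 0.0098
  colored: (50 − 48.5625)² / 48.5625 = 0.0426
χ² = 0.0098 + 0.0426 = 0.0524 ≈ 0.052

0.052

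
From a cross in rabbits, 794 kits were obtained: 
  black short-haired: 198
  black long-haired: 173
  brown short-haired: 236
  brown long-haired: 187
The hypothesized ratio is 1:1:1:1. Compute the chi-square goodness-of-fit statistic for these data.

11.028

The 1:1:1:1 ratio has 4 parts, so with N = 794 the expected counts are:
  black short-haired: 794 × 1/4 = 198.5
  black long-haired: 794 × 1/4 = 198.5
  brown short-haired: 794 × 1/4 = 198.5
  brown long-haired: 794 × 1/4 = 198.5
χ² = Σ (O − E)² / E
  black short-haired: (198 − 198.5)² / 198.5 = 0.0013
  black long-haired: (173 − 198.5)² / 198.5 = 3.2758
  brown short-haired: (236 − 198.5)² / 198.5 = 7.0844
  brown long-haired: (187 − 198.5)² / 198.5 = 0.6662
χ² = 0.0013 + 3.2758 + 7.0844 + 0.6662 = 11.0277 ≈ 11.028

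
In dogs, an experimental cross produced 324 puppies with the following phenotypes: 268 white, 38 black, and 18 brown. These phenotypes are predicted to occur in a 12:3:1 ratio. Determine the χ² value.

11.342

Total ratio parts = 16. Expected numbers out of 324:
  white: 324 × 12/16 = 243
  black: 324 × 3/16 = 60.75
  brown: 324 × 1/16 = 20.25
χ² = Σ (O − E)² / E
  white: (268 − 243)² / 243 = 2.5720
  black: (38 − 60.75)² / 60.75 = 8.5195
  brown: (18 − 20.25)² / 20.25 = 0.2500
χ² = 2.5720 + 8.5195 + 0.2500 = 11.3415 ≈ 11.342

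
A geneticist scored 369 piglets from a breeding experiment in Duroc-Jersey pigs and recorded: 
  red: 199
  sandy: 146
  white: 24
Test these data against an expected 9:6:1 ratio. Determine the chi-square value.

0.812

The 9:6:1 ratio has 16 parts, so with N = 369 the expected counts are:
  red: 369 × 9/16 = 207.5625
  sandy: 369 × 6/16 = 138.375
  white: 369 × 1/16 = 23.0625
χ² = Σ (O − E)² / E
  red: (199 − 207.5625)² / 207.5625 = 0.3532
  sandy: (146 − 138.375)² / 138.375 = 0.4202
  white: (24 − 23.0625)² / 23.0625 = 0.0381
χ² = 0.3532 + 0.4202 + 0.0381 = 0.8115 ≈ 0.812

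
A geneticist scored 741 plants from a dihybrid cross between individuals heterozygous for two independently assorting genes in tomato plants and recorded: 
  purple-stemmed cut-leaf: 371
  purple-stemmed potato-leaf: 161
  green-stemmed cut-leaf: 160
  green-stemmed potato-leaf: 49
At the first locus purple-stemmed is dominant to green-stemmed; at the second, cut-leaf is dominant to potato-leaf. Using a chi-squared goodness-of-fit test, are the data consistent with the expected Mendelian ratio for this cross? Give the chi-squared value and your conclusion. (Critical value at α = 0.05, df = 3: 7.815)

A dihybrid F₂ with independent assortment and complete dominance at both loci gives a 9:3:3:1 phenotypic ratio.
The 9:3:3:1 ratio has 16 parts, so with N = 741 the expected counts are:
  purple-stemmed cut-leaf: 741 × 9/16 = 416.8125
  purple-stemmed potato-leaf: 741 × 3/16 = 138.9375
  green-stemmed cut-leaf: 741 × 3/16 = 138.9375
  green-stemmed potato-leaf: 741 × 1/16 = 46.3125
χ² = Σ (O − E)² / E
  purple-stemmed cut-leaf: (371 − 416.8125)² / 416.8125 = 5.0353
  purple-stemmed potato-leaf: (161 − 138.9375)² / 138.9375 = 3.5034
  green-stemmed cut-leaf: (160 − 138.9375)² / 138.9375 = 3.1930
  green-stemmed potato-leaf: (49 − 46.3125)² / 46.3125 = 0.1560
χ² = 5.0353 + 3.5034 + 3.1930 + 0.1560 = 11.8877 ≈ 11.888
Degrees of freedom = 4 − 1 = 3; critical value at α = 0.05 is 7.815.
Since 11.888 > 7.815, we reject the null hypothesis — the data do not fit the 9:3:3:1 ratio.

11.888; not consistent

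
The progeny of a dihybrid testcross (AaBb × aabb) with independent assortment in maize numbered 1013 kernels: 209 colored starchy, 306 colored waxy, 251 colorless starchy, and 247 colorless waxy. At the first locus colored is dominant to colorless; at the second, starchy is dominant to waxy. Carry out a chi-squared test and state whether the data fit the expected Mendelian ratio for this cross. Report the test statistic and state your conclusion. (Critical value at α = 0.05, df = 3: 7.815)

18.893; not consistent

A dihybrid testcross with independent assortment gives a 1:1:1:1 ratio.
Total ratio parts = 4. Expected numbers out of 1013:
  colored starchy: 1013 × 1/4 = 253.25
  colored waxy: 1013 × 1/4 = 253.25
  colorless starchy: 1013 × 1/4 = 253.25
  colorless waxy: 1013 × 1/4 = 253.25
χ² = Σ (O − E)² / E
  colored starchy: (209 − 253.25)² / 253.25 = 7.7317
  colored waxy: (306 − 253.25)² / 253.25 = 10.9874
  colorless starchy: (251 − 253.25)² / 253.25 = 0.0200
  colorless waxy: (247 − 253.25)² / 253.25 = 0.1542
χ² = 7.7317 + 10.9874 + 0.0200 + 0.1542 = 18.8933 ≈ 18.893
Degrees of freedom = 4 − 1 = 3; critical value at α = 0.05 is 7.815.
Since 18.893 > 7.815, we reject the null hypothesis — the data do not fit the 1:1:1:1 ratio.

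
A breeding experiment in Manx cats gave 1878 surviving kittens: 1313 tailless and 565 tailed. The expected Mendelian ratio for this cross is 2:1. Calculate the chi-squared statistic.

8.916

Expected counts for N = 1878 under a 2:1 ratio (total parts = 3):
  tailless: 1878 × 2/3 = 1252
  tailed: 1878 × 1/3 = 626
χ² = Σ (O − E)² / E
  tailless: (1313 − 1252)² / 1252 = 2.9720
  tailed: (565 − 626)² / 626 = 5.9441
χ² = 2.9720 + 5.9441 = 8.9161 ≈ 8.916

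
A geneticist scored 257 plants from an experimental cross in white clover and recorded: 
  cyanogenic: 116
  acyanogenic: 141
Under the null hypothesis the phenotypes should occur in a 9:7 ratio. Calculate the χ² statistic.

Under the 9:7 hypothesis (Σ ratio = 16, N = 257):
  cyanogenic: 257 × 9/16 = 144.5625
  acyanogenic: 257 × 7/16 = 112.4375
χ² = Σ (O − E)² / E
  cyanogenic: (116 − 144.5625)² / 144.5625 = 5.6433
  acyanogenic: (141 − 112.4375)² / 112.4375 = 7.2557
χ² = 5.6433 + 7.2557 = 12.899

12.899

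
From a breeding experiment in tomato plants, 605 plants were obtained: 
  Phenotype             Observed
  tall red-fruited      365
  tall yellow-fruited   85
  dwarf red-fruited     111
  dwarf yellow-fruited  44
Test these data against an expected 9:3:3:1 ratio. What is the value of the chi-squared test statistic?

9.985

Total ratio parts = 16. Expected numbers out of 605:
  tall red-fruited: 605 × 9/16 = 340.3125
  tall yellow-fruited: 605 × 3/16 = 113.4375
  dwarf red-fruited: 605 × 3/16 = 113.4375
  dwarf yellow-fruited: 605 × 1/16 = 37.8125
χ² = Σ (O − E)² / E
  tall red-fruited: (365 − 340.3125)² / 340.3125 = 1.7909
  tall yellow-fruited: (85 − 113.4375)² / 113.4375 = 7.1290
  dwarf red-fruited: (111 − 113.4375)² / 113.4375 = 0.0524
  dwarf yellow-fruited: (44 − 37.8125)² / 37.8125 = 1.0125
χ² = 1.7909 + 7.1290 + 0.0524 + 1.0125 = 9.9848 ≈ 9.985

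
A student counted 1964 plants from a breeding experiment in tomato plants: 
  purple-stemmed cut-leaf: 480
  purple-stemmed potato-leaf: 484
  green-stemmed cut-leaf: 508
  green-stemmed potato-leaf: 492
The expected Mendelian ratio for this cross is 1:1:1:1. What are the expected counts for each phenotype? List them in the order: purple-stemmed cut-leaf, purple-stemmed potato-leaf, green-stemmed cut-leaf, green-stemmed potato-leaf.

Total ratio parts = 4. Expected numbers out of 1964:
  purple-stemmed cut-leaf: 1964 × 1/4 = 491
  purple-stemmed potato-leaf: 1964 × 1/4 = 491
  green-stemmed cut-leaf: 1964 × 1/4 = 491
  green-stemmed potato-leaf: 1964 × 1/4 = 491

491, 491, 491, 491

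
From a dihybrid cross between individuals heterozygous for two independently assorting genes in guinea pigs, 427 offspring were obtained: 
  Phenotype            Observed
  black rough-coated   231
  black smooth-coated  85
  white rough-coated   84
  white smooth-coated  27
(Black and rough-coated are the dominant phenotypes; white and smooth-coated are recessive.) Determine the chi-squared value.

0.853

A dihybrid F₂ with independent assortment and complete dominance at both loci gives a 9:3:3:1 phenotypic ratio.
Expected counts for N = 427 under a 9:3:3:1 ratio (total parts = 16):
  black rough-coated: 427 × 9/16 = 240.1875
  black smooth-coated: 427 × 3/16 = 80.0625
  white rough-coated: 427 × 3/16 = 80.0625
  white smooth-coated: 427 × 1/16 = 26.6875
χ² = Σ (O − E)² / E
  black rough-coated: (231 − 240.1875)² / 240.1875 = 0.3514
  black smooth-coated: (85 − 80.0625)² / 80.0625 = 0.3045
  white rough-coated: (84 − 80.0625)² / 80.0625 = 0.1936
  white smooth-coated: (27 − 26.6875)² / 26.6875 = 0.0037
χ² = 0.3514 + 0.3045 + 0.1936 + 0.0037 = 0.8532 ≈ 0.853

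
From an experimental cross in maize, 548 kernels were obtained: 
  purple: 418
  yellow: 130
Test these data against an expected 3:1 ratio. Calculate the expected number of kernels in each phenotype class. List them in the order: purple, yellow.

Total ratio parts = 4. Expected numbers out of 548:
  purple: 548 × 3/4 = 411
  yellow: 548 × 1/4 = 137

411, 137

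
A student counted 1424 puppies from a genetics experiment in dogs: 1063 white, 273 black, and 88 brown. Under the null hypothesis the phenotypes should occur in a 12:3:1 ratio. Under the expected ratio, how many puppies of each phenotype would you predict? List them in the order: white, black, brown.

1068, 267, 89

Under the 12:3:1 hypothesis (Σ ratio = 16, N = 1424):
  white: 1424 × 12/16 = 1068
  black: 1424 × 3/16 = 267
  brown: 1424 × 1/16 = 89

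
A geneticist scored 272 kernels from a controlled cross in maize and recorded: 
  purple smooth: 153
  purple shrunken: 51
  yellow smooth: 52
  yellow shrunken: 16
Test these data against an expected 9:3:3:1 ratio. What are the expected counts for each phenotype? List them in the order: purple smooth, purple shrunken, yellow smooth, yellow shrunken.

Expected counts for N = 272 under a 9:3:3:1 ratio (total parts = 16):
  purple smooth: 272 × 9/16 = 153
  purple shrunken: 272 × 3/16 = 51
  yellow smooth: 272 × 3/16 = 51
  yellow shrunken: 272 × 1/16 = 17

153, 51, 51, 17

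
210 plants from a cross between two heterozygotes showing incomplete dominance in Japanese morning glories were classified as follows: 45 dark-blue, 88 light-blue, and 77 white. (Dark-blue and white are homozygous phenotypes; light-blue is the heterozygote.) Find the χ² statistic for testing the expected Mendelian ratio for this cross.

With incomplete dominance, a heterozygote × heterozygote cross gives a 1:2:1 phenotypic ratio.
Under the 1:2:1 hypothesis (Σ ratio = 4, N = 210):
  dark-blue: 210 × 1/4 = 52.5
  light-blue: 210 × 2/4 = 105
  white: 210 × 1/4 = 52.5
χ² = Σ (O − E)² / E
  dark-blue: (45 − 52.5)² / 52.5 = 1.0714
  light-blue: (88 − 105)² / 105 = 2.7524
  white: (77 − 52.5)² / 52.5 = 11.4333
χ² = 1.0714 + 2.7524 + 11.4333 = 15.2571 ≈ 15.257

15.257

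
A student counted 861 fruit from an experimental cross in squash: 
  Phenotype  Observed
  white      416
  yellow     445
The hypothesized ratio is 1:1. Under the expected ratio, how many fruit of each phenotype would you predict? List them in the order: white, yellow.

430.5, 430.5

The 1:1 ratio has 2 parts, so with N = 861 the expected counts are:
  white: 861 × 1/2 = 430.5
  yellow: 861 × 1/2 = 430.5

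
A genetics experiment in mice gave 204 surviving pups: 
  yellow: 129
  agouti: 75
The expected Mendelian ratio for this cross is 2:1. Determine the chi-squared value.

1.081

Total ratio parts = 3. Expected numbers out of 204:
  yellow: 204 × 2/3 = 136
  agouti: 204 × 1/3 = 68
χ² = Σ (O − E)² / E
  yellow: (129 − 136)² / 136 = 0.3603
  agouti: (75 − 68)² / 68 = 0.7206
χ² = 0.3603 + 0.7206 = 1.0809 ≈ 1.081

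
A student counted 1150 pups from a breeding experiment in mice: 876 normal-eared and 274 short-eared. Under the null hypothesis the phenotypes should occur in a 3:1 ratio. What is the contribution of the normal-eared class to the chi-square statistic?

The 3:1 ratio has 4 parts, so with N = 1150 the expected counts are:
  normal-eared: 1150 × 3/4 = 862.5
  short-eared: 1150 × 1/4 = 287.5
Contribution of normal-eared: (876 − 862.5)² / 862.5 = 0.2113

0.211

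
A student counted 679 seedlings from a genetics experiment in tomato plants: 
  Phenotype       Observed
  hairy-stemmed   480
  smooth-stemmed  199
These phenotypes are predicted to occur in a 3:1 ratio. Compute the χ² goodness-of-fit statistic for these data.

Under the 3:1 hypothesis (Σ ratio = 4, N = 679):
  hairy-stemmed: 679 × 3/4 = 509.25
  smooth-stemmed: 679 × 1/4 = 169.75
χ² = Σ (O − E)² / E
  hairy-stemmed: (480 − 509.25)² / 509.25 = 1.6800
  smooth-stemmed: (199 − 169.75)² / 169.75 = 5.0401
χ² = 1.6800 + 5.0401 = 6.7201 ≈ 6.720

6.720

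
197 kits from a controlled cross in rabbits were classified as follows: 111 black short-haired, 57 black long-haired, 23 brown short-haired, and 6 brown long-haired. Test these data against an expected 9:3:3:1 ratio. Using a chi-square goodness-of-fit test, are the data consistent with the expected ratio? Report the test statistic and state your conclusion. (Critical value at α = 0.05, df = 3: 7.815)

19.393; not consistent

Under the 9:3:3:1 hypothesis (Σ ratio = 16, N = 197):
  black short-haired: 197 × 9/16 = 110.8125
  black long-haired: 197 × 3/16 = 36.9375
  brown short-haired: 197 × 3/16 = 36.9375
  brown long-haired: 197 × 1/16 = 12.3125
χ² = Σ (O − E)² / E
  black short-haired: (111 − 110.8125)² / 110.8125 = 0.0003
  black long-haired: (57 − 36.9375)² / 36.9375 = 10.8969
  brown short-haired: (23 − 36.9375)² / 36.9375 = 5.2590
  brown long-haired: (6 − 12.3125)² / 12.3125 = 3.2364
χ² = 0.0003 + 10.8969 + 5.2590 + 3.2364 = 19.3926 ≈ 19.393
Degrees of freedom = 4 − 1 = 3; critical value at α = 0.05 is 7.815.
Since 19.393 > 7.815, we reject the null hypothesis — the data do not fit the 9:3:3:1 ratio.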